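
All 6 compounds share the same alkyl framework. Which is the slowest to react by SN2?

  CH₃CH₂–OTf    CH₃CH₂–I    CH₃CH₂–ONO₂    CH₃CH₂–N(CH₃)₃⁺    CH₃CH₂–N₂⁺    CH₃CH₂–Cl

Identical carbon frameworks mean the comparison reduces to leaving-group quality.
Rank by basicity of the departing species: weakest base leaves most easily.
CH₃CH₂–N₂⁺ loses N₂: no meaningful conjugate acid; N₂ departs as an exceptionally stable neutral molecule
CH₃CH₂–OTf loses OTf⁻: pKₐ(CF₃SO₃H (triflic acid)) ≈ -14
CH₃CH₂–I loses I⁻: pKₐ(HI) ≈ -10
CH₃CH₂–Cl loses Cl⁻: pKₐ(HCl) ≈ -7
CH₃CH₂–ONO₂ loses NO₃⁻: pKₐ(HNO₃) ≈ -1.3
CH₃CH₂–N(CH₃)₃⁺ loses NR'₃: pKₐ(R'₃NH⁺) ≈ 10.7

CH₃CH₂–N(CH₃)₃⁺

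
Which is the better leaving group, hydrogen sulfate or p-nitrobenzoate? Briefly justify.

hydrogen sulfate is the better leaving group.
pKₐ(H₂SO₄) ≈ -3 versus pKₐ(p-nitrobenzoic acid) ≈ 3.4: hydrogen sulfate is the much weaker base.
Conjugate base of a strong mineral acid.

hydrogen sulfate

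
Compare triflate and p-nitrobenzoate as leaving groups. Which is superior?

triflate is the better leaving group.
pKₐ(CF₃SO₃H (triflic acid)) ≈ -14 versus pKₐ(p-nitrobenzoic acid) ≈ 3.4: triflate is the much weaker base.
Charge spread over three oxygens and a CF₃ group; the premier leaving group in synthesis.

triflate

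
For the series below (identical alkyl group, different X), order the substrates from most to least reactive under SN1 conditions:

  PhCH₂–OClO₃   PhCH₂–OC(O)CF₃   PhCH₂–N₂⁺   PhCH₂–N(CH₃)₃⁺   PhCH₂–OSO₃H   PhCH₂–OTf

PhCH₂–N₂⁺ > PhCH₂–OTf > PhCH₂–OClO₃ > PhCH₂–OSO₃H > PhCH₂–OC(O)CF₃ > PhCH₂–N(CH₃)₃⁺

Same R in every case — rank the leaving groups.
Leaving-group ability tracks the stability of the departed species; conjugate-acid pKₐ is the usual yardstick (lower pKₐ → better LG).
PhCH₂–N₂⁺ loses N₂: no meaningful conjugate acid; N₂ departs as an exceptionally stable neutral molecule
PhCH₂–OTf loses OTf⁻: pKₐ(CF₃SO₃H (triflic acid)) ≈ -14
PhCH₂–OClO₃ loses ClO₄⁻: pKₐ(HClO₄) ≈ -10
PhCH₂–OSO₃H loses HSO₄⁻: pKₐ(H₂SO₄) ≈ -3
PhCH₂–OC(O)CF₃ loses CF₃COO⁻: pKₐ(CF₃COOH) ≈ 0.2
PhCH₂–N(CH₃)₃⁺ loses NR'₃: pKₐ(R'₃NH⁺) ≈ 10.7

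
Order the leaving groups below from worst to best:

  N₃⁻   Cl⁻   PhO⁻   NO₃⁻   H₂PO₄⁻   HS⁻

PhO⁻ < HS⁻ < N₃⁻ < H₂PO₄⁻ < NO₃⁻ < Cl⁻

A good leaving group is a weak base: the lower the pKₐ of its conjugate acid, the more readily it departs.
Cl⁻: pKₐ(HCl) ≈ -7 — moderately weak base
NO₃⁻: pKₐ(HNO₃) ≈ -1.3 — resonance-delocalised over three oxygens
H₂PO₄⁻: pKₐ(H₃PO₄) ≈ 2.1 — moderate base; biological leaving group after further activation
N₃⁻: pKₐ(HN₃) ≈ 4.7
HS⁻: pKₐ(H₂S) ≈ 7 — larger and more polarisable than the oxygen analogue
PhO⁻: pKₐ(C₆H₅OH (phenol)) ≈ 10
The question asks for worst first, so the sequence is read in increasing leaving-group ability.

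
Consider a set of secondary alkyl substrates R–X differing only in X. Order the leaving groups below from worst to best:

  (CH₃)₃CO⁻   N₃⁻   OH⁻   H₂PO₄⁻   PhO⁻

Rank by basicity of the departing species: weakest base leaves most easily.
H₂PO₄⁻: pKₐ(H₃PO₄) ≈ 2.1
N₃⁻: pKₐ(HN₃) ≈ 4.7
PhO⁻: pKₐ(C₆H₅OH (phenol)) ≈ 10
OH⁻: pKₐ(H₂O) ≈ 15.7
(CH₃)₃CO⁻: pKₐ(t-BuOH) ≈ 18
Listed from poorest to best leaving group as asked.

(CH₃)₃CO⁻ < OH⁻ < PhO⁻ < N₃⁻ < H₂PO₄⁻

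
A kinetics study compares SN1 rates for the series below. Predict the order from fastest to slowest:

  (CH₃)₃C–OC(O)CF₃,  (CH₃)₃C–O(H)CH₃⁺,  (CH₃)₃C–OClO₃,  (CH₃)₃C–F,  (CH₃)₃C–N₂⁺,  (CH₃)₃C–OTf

Same R in every case — rank the leaving groups.
The more stable X⁻ (or X) is on its own — i.e. the weaker a base it is — the better a leaving group it makes.
(CH₃)₃C–N₂⁺ loses N₂: no meaningful conjugate acid; N₂ departs as an exceptionally stable neutral molecule
(CH₃)₃C–OTf loses OTf⁻: pKₐ(CF₃SO₃H (triflic acid)) ≈ -14
(CH₃)₃C–OClO₃ loses ClO₄⁻: pKₐ(HClO₄) ≈ -10
(CH₃)₃C–O(H)CH₃⁺ loses R'OH: pKₐ(R'OH₂⁺) ≈ -2.4
(CH₃)₃C–OC(O)CF₃ loses CF₃COO⁻: pKₐ(CF₃COOH) ≈ 0.2
(CH₃)₃C–F loses F⁻: pKₐ(HF) ≈ 3.2

(CH₃)₃C–N₂⁺ > (CH₃)₃C–OTf > (CH₃)₃C–OClO₃ > (CH₃)₃C–O(H)CH₃⁺ > (CH₃)₃C–OC(O)CF₃ > (CH₃)₃C–F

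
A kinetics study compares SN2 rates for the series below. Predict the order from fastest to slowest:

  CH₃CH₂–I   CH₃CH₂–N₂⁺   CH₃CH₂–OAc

CH₃CH₂–N₂⁺ > CH₃CH₂–I > CH₃CH₂–OAc

The skeletons are identical, so relative rate is governed entirely by leaving-group ability.
A good leaving group is a weak base: the lower the pKₐ of its conjugate acid, the more readily it departs.
CH₃CH₂–N₂⁺ loses N₂: no meaningful conjugate acid; N₂ departs as an exceptionally stable neutral molecule
CH₃CH₂–I loses I⁻: pKₐ(HI) ≈ -10
CH₃CH₂–OAc loses AcO⁻: pKₐ(CH₃COOH) ≈ 4.8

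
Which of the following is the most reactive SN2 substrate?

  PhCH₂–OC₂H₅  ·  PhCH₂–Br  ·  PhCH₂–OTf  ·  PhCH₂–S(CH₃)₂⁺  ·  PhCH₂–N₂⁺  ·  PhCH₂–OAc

The skeletons are identical, so relative rate is governed entirely by leaving-group ability.
A good leaving group is a weak base: the lower the pKₐ of its conjugate acid, the more readily it departs.
PhCH₂–N₂⁺ loses N₂: no meaningful conjugate acid; N₂ departs as an exceptionally stable neutral molecule
PhCH₂–OTf loses OTf⁻: pKₐ(CF₃SO₃H (triflic acid)) ≈ -14
PhCH₂–Br loses Br⁻: pKₐ(HBr) ≈ -9
PhCH₂–S(CH₃)₂⁺ loses SR'₂: pKₐ(R'₂SH⁺) ≈ -7
PhCH₂–OAc loses AcO⁻: pKₐ(CH₃COOH) ≈ 4.8
PhCH₂–OC₂H₅ loses CH₃CH₂O⁻: pKₐ(CH₃CH₂OH) ≈ 16

PhCH₂–N₂⁺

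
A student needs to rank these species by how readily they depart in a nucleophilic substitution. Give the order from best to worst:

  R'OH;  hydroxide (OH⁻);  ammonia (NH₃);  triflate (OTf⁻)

triflate (OTf⁻): pKₐ(CF₃SO₃H (triflic acid)) ≈ -14
R'OH: pKₐ(R'OH₂⁺) ≈ -2.4
ammonia (NH₃): pKₐ(NH₄⁺) ≈ 9.2
hydroxide (OH⁻): pKₐ(H₂O) ≈ 15.7

triflate (OTf⁻) > R'OH > ammonia (NH₃) > hydroxide (OH⁻)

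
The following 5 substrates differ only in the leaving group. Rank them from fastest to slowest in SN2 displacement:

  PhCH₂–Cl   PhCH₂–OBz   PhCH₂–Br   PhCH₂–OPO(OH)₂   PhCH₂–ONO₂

The skeletons are identical, so relative rate is governed entirely by leaving-group ability.
The more stable X⁻ (or X) is on its own — i.e. the weaker a base it is — the better a leaving group it makes.
PhCH₂–Br loses Br⁻: pKₐ(HBr) ≈ -9
PhCH₂–Cl loses Cl⁻: pKₐ(HCl) ≈ -7
PhCH₂–ONO₂ loses NO₃⁻: pKₐ(HNO₃) ≈ -1.3
PhCH₂–OPO(OH)₂ loses H₂PO₄⁻: pKₐ(H₃PO₄) ≈ 2.1
PhCH₂–OBz loses PhCOO⁻: pKₐ(C₆H₅COOH) ≈ 4.2

PhCH₂–Br > PhCH₂–Cl > PhCH₂–ONO₂ > PhCH₂–OPO(OH)₂ > PhCH₂–OBz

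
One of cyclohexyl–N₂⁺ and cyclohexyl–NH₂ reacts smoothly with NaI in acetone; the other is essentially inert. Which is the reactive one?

cyclohexyl–N₂⁺

From cyclohexyl–NH₂ the departing group would be NH₂⁻ (pKₐ(NH₃) ≈ 38). Extremely strong base; never a leaving group.
From cyclohexyl–N₂⁺ the leaving group is N₂ (no meaningful conjugate acid; N₂ departs as an exceptionally stable neutral molecule).
(In practice cyclohexyl–N₂⁺ is made from cyclohexyl–NH₂ by diazotisation (NaNO₂ / HCl, 0 °C), generating a diazonium salt that expels N₂.)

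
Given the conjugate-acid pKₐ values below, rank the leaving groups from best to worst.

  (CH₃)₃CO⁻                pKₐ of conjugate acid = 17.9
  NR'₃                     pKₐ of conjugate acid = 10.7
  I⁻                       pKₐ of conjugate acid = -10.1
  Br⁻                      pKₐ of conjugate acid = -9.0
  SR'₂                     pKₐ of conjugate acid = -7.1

I⁻ > Br⁻ > SR'₂ > NR'₃ > (CH₃)₃CO⁻

Lower conjugate-acid pKₐ ⇒ weaker base ⇒ better leaving group.
Sorting by the given values: I⁻ (-10.1), Br⁻ (-9.0), SR'₂ (-7.1), NR'₃ (10.7), (CH₃)₃CO⁻ (17.9).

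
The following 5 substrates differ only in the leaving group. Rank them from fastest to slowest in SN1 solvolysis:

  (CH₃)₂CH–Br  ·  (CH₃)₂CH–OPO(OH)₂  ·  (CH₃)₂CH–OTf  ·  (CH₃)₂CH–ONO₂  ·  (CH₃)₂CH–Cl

(CH₃)₂CH–OTf > (CH₃)₂CH–Br > (CH₃)₂CH–Cl > (CH₃)₂CH–ONO₂ > (CH₃)₂CH–OPO(OH)₂

With the same alkyl group throughout, only the leaving group differentiates the rates.
A good leaving group is a weak base: the lower the pKₐ of its conjugate acid, the more readily it departs.
(CH₃)₂CH–OTf loses OTf⁻: pKₐ(CF₃SO₃H (triflic acid)) ≈ -14
(CH₃)₂CH–Br loses Br⁻: pKₐ(HBr) ≈ -9
(CH₃)₂CH–Cl loses Cl⁻: pKₐ(HCl) ≈ -7
(CH₃)₂CH–ONO₂ loses NO₃⁻: pKₐ(HNO₃) ≈ -1.3
(CH₃)₂CH–OPO(OH)₂ loses H₂PO₄⁻: pKₐ(H₃PO₄) ≈ 2.1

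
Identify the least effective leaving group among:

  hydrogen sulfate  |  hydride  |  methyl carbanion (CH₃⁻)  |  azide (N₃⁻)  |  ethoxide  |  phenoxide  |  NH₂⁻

methyl carbanion (CH₃⁻)

hydrogen sulfate: pKₐ(H₂SO₄) ≈ -3
azide (N₃⁻): pKₐ(HN₃) ≈ 4.7
phenoxide: pKₐ(C₆H₅OH (phenol)) ≈ 10
ethoxide: pKₐ(CH₃CH₂OH) ≈ 16
hydride: pKₐ(H₂) ≈ 36
NH₂⁻: pKₐ(NH₃) ≈ 38
methyl carbanion (CH₃⁻): pKₐ(CH₄) ≈ 48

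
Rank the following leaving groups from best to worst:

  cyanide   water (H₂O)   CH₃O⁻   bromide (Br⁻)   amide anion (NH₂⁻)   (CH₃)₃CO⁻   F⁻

bromide (Br⁻) > water (H₂O) > F⁻ > cyanide > CH₃O⁻ > (CH₃)₃CO⁻ > amide anion (NH₂⁻)

The more stable X⁻ (or X) is on its own — i.e. the weaker a base it is — the better a leaving group it makes.
bromide (Br⁻): pKₐ(HBr) ≈ -9
water (H₂O): pKₐ(H₃O⁺) ≈ -1.7
F⁻: pKₐ(HF) ≈ 3.2
cyanide: pKₐ(HCN) ≈ 9.2
CH₃O⁻: pKₐ(CH₃OH) ≈ 15.5
(CH₃)₃CO⁻: pKₐ(t-BuOH) ≈ 18
amide anion (NH₂⁻): pKₐ(NH₃) ≈ 38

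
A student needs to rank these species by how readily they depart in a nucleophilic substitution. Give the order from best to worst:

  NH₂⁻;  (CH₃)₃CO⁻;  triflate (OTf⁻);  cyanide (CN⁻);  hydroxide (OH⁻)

triflate (OTf⁻) > cyanide (CN⁻) > hydroxide (OH⁻) > (CH₃)₃CO⁻ > NH₂⁻

A good leaving group is a weak base: the lower the pKₐ of its conjugate acid, the more readily it departs.
triflate (OTf⁻): pKₐ(CF₃SO₃H (triflic acid)) ≈ -14
cyanide (CN⁻): pKₐ(HCN) ≈ 9.2 — sp carbon stabilises the charge somewhat, but still a poor LG
hydroxide (OH⁻): pKₐ(H₂O) ≈ 15.7
(CH₃)₃CO⁻: pKₐ(t-BuOH) ≈ 18 — bulky, strongly basic alkoxide
NH₂⁻: pKₐ(NH₃) ≈ 38 — extremely strong base; never a leaving group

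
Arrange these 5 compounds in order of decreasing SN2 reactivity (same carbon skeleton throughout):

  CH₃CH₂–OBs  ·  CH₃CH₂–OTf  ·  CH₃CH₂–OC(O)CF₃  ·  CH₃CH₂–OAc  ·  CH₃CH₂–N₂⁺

Same R in every case — rank the leaving groups.
A good leaving group is a weak base: the lower the pKₐ of its conjugate acid, the more readily it departs.
CH₃CH₂–N₂⁺ loses N₂: no meaningful conjugate acid; N₂ departs as an exceptionally stable neutral molecule
CH₃CH₂–OTf loses OTf⁻: pKₐ(CF₃SO₃H (triflic acid)) ≈ -14
CH₃CH₂–OBs loses OBs⁻: pKₐ(p-BrC₆H₄SO₃H) ≈ -2.8
CH₃CH₂–OC(O)CF₃ loses CF₃COO⁻: pKₐ(CF₃COOH) ≈ 0.2
CH₃CH₂–OAc loses AcO⁻: pKₐ(CH₃COOH) ≈ 4.8

CH₃CH₂–N₂⁺ > CH₃CH₂–OTf > CH₃CH₂–OBs > CH₃CH₂–OC(O)CF₃ > CH₃CH₂–OAc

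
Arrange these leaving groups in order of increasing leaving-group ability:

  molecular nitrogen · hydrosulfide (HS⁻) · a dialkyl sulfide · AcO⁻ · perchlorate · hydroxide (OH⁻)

hydroxide (OH⁻) < hydrosulfide (HS⁻) < AcO⁻ < a dialkyl sulfide < perchlorate < molecular nitrogen

Rank by basicity of the departing species: weakest base leaves most easily.
molecular nitrogen: no meaningful conjugate acid; N₂ departs as an exceptionally stable neutral molecule
perchlorate: pKₐ(HClO₄) ≈ -10 — extremely weak base; rarely used for safety reasons
a dialkyl sulfide: pKₐ(R'₂SH⁺) ≈ -7 — neutral; leaves from a sulfonium salt (R–SR'₂⁺)
AcO⁻: pKₐ(CH₃COOH) ≈ 4.8
hydrosulfide (HS⁻): pKₐ(H₂S) ≈ 7 — larger and more polarisable than the oxygen analogue
hydroxide (OH⁻): pKₐ(H₂O) ≈ 15.7
Listed from poorest to best leaving group as asked.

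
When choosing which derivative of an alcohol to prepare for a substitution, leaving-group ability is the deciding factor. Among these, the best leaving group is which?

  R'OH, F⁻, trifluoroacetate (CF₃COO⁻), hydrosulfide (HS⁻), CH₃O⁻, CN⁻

R'OH: pKₐ(R'OH₂⁺) ≈ -2.4
trifluoroacetate (CF₃COO⁻): pKₐ(CF₃COOH) ≈ 0.2
F⁻: pKₐ(HF) ≈ 3.2
hydrosulfide (HS⁻): pKₐ(H₂S) ≈ 7
CN⁻: pKₐ(HCN) ≈ 9.2
CH₃O⁻: pKₐ(CH₃OH) ≈ 15.5

R'OH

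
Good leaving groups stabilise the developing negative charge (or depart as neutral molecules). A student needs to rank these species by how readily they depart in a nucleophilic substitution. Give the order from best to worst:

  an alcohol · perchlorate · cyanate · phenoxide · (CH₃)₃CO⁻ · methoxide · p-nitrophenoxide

perchlorate > an alcohol > cyanate > p-nitrophenoxide > phenoxide > methoxide > (CH₃)₃CO⁻

Rank by basicity of the departing species: weakest base leaves most easily.
perchlorate: pKₐ(HClO₄) ≈ -10 — extremely weak base; rarely used for safety reasons
an alcohol: pKₐ(R'OH₂⁺) ≈ -2.4 — neutral; leaves from a protonated ether (an oxonium ion, R–O(H)R'⁺)
cyanate: pKₐ(HOCN) ≈ 3.5 — resonance between N and O
p-nitrophenoxide: pKₐ(p-nitrophenol) ≈ 7.2 — nitro group delocalises the charge; the classic chromogenic LG
phenoxide: pKₐ(C₆H₅OH (phenol)) ≈ 10
methoxide: pKₐ(CH₃OH) ≈ 15.5
(CH₃)₃CO⁻: pKₐ(t-BuOH) ≈ 18 — bulky, strongly basic alkoxide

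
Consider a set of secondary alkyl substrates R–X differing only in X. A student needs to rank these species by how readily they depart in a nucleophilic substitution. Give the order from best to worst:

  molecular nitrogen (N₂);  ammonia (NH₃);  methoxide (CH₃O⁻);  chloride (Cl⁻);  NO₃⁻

molecular nitrogen (N₂) > chloride (Cl⁻) > NO₃⁻ > ammonia (NH₃) > methoxide (CH₃O⁻)

Leaving-group ability tracks the stability of the departed species; conjugate-acid pKₐ is the usual yardstick (lower pKₐ → better LG).
molecular nitrogen (N₂): no meaningful conjugate acid; N₂ departs as an exceptionally stable neutral molecule
chloride (Cl⁻): pKₐ(HCl) ≈ -7
NO₃⁻: pKₐ(HNO₃) ≈ -1.3
ammonia (NH₃): pKₐ(NH₄⁺) ≈ 9.2
methoxide (CH₃O⁻): pKₐ(CH₃OH) ≈ 15.5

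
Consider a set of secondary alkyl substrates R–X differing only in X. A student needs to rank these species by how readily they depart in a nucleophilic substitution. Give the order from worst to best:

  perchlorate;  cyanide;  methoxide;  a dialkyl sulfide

methoxide < cyanide < a dialkyl sulfide < perchlorate

The more stable X⁻ (or X) is on its own — i.e. the weaker a base it is — the better a leaving group it makes.
perchlorate: pKₐ(HClO₄) ≈ -10 — extremely weak base; rarely used for safety reasons
a dialkyl sulfide: pKₐ(R'₂SH⁺) ≈ -7 — neutral; leaves from a sulfonium salt (R–SR'₂⁺)
cyanide: pKₐ(HCN) ≈ 9.2 — sp carbon stabilises the charge somewhat, but still a poor LG
methoxide: pKₐ(CH₃OH) ≈ 15.5
Listed from poorest to best leaving group as asked.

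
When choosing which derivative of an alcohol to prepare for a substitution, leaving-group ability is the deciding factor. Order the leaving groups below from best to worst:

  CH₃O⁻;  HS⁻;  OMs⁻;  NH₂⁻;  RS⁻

OMs⁻ > HS⁻ > RS⁻ > CH₃O⁻ > NH₂⁻

The more stable X⁻ (or X) is on its own — i.e. the weaker a base it is — the better a leaving group it makes.
OMs⁻: pKₐ(CH₃SO₃H (MsOH)) ≈ -1.9
HS⁻: pKₐ(H₂S) ≈ 7
RS⁻: pKₐ(RSH (a thiol)) ≈ 10.5 — moderately basic; rarely leaves without activation
CH₃O⁻: pKₐ(CH₃OH) ≈ 15.5 — strong base; alkoxides do not leave unassisted
NH₂⁻: pKₐ(NH₃) ≈ 38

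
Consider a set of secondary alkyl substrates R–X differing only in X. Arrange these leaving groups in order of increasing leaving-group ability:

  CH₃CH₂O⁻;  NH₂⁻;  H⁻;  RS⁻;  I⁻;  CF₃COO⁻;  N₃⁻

NH₂⁻ < H⁻ < CH₃CH₂O⁻ < RS⁻ < N₃⁻ < CF₃COO⁻ < I⁻

I⁻: pKₐ(HI) ≈ -10
CF₃COO⁻: pKₐ(CF₃COOH) ≈ 0.2
N₃⁻: pKₐ(HN₃) ≈ 4.7
RS⁻: pKₐ(RSH (a thiol)) ≈ 10.5
CH₃CH₂O⁻: pKₐ(CH₃CH₂OH) ≈ 16
H⁻: pKₐ(H₂) ≈ 36
NH₂⁻: pKₐ(NH₃) ≈ 38
Listed from poorest to best leaving group as asked.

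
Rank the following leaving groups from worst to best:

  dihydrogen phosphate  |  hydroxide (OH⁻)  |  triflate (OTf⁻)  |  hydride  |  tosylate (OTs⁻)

hydride < hydroxide (OH⁻) < dihydrogen phosphate < tosylate (OTs⁻) < triflate (OTf⁻)

triflate (OTf⁻): pKₐ(CF₃SO₃H (triflic acid)) ≈ -14
tosylate (OTs⁻): pKₐ(p-CH₃C₆H₄SO₃H (TsOH)) ≈ -2.8 — resonance-delocalised arenesulfonate
dihydrogen phosphate: pKₐ(H₃PO₄) ≈ 2.1
hydroxide (OH⁻): pKₐ(H₂O) ≈ 15.7 — strong base; essentially never leaves without prior activation
hydride: pKₐ(H₂) ≈ 36
Reversing gives the worst-to-best order requested.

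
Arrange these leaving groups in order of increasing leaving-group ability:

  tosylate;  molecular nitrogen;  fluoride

Rank by basicity of the departing species: weakest base leaves most easily.
molecular nitrogen: no meaningful conjugate acid; N₂ departs as an exceptionally stable neutral molecule
tosylate: pKₐ(p-CH₃C₆H₄SO₃H (TsOH)) ≈ -2.8 — resonance-delocalised arenesulfonate
fluoride: pKₐ(HF) ≈ 3.2 — small and strongly basic; the poor halide leaving group
Reversing gives the worst-to-best order requested.

fluoride < tosylate < molecular nitrogen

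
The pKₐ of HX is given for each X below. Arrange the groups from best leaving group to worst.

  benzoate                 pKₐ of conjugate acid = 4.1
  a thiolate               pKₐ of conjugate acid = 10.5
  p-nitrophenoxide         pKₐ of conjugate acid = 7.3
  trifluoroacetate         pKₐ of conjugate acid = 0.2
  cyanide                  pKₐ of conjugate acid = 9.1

Lower conjugate-acid pKₐ ⇒ weaker base ⇒ better leaving group.
Sorting by the given values: trifluoroacetate (0.2), benzoate (4.1), p-nitrophenoxide (7.3), cyanide (9.1), a thiolate (10.5).

trifluoroacetate > benzoate > p-nitrophenoxide > cyanide > a thiolate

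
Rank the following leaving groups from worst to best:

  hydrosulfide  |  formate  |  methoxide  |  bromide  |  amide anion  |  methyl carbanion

Rank by basicity of the departing species: weakest base leaves most easily.
bromide: pKₐ(HBr) ≈ -9 — weak base; good leaving group
formate: pKₐ(HCOOH) ≈ 3.8 — resonance-stabilised carboxylate
hydrosulfide: pKₐ(H₂S) ≈ 7 — larger and more polarisable than the oxygen analogue
methoxide: pKₐ(CH₃OH) ≈ 15.5
amide anion: pKₐ(NH₃) ≈ 38 — extremely strong base; never a leaving group
methyl carbanion: pKₐ(CH₄) ≈ 48 — unstabilised carbanion; the worst conceivable leaving group
Listed from poorest to best leaving group as asked.

methyl carbanion < amide anion < methoxide < hydrosulfide < formate < bromide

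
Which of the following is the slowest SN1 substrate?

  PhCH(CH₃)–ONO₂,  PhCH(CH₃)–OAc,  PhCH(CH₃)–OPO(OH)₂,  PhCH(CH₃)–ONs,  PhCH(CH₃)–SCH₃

PhCH(CH₃)–SCH₃

With the same alkyl group throughout, only the leaving group differentiates the rates.
Rank by basicity of the departing species: weakest base leaves most easily.
PhCH(CH₃)–ONs loses ONs⁻: pKₐ(p-O₂NC₆H₄SO₃H) ≈ -3.5
PhCH(CH₃)–ONO₂ loses NO₃⁻: pKₐ(HNO₃) ≈ -1.3
PhCH(CH₃)–OPO(OH)₂ loses H₂PO₄⁻: pKₐ(H₃PO₄) ≈ 2.1
PhCH(CH₃)–OAc loses AcO⁻: pKₐ(CH₃COOH) ≈ 4.8
PhCH(CH₃)–SCH₃ loses RS⁻: pKₐ(RSH (a thiol)) ≈ 10.5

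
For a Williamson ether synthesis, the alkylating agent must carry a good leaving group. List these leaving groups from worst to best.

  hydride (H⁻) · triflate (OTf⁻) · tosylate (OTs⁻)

triflate (OTf⁻): pKₐ(CF₃SO₃H (triflic acid)) ≈ -14 — charge spread over three oxygens and a CF₃ group; the premier leaving group in synthesis
tosylate (OTs⁻): pKₐ(p-CH₃C₆H₄SO₃H (TsOH)) ≈ -2.8 — resonance-delocalised arenesulfonate
hydride (H⁻): pKₐ(H₂) ≈ 36 — extremely strong base; leaves only in special hydride-transfer contexts
Reversing gives the worst-to-best order requested.

hydride (H⁻) < tosylate (OTs⁻) < triflate (OTf⁻)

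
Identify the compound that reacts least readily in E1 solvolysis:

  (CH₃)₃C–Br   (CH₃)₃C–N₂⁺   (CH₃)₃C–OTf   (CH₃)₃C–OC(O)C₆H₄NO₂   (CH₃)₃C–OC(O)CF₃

Same R in every case — rank the leaving groups.
Leaving-group ability tracks the stability of the departed species; conjugate-acid pKₐ is the usual yardstick (lower pKₐ → better LG).
(CH₃)₃C–N₂⁺ loses N₂: no meaningful conjugate acid; N₂ departs as an exceptionally stable neutral molecule
(CH₃)₃C–OTf loses OTf⁻: pKₐ(CF₃SO₃H (triflic acid)) ≈ -14
(CH₃)₃C–Br loses Br⁻: pKₐ(HBr) ≈ -9
(CH₃)₃C–OC(O)CF₃ loses CF₃COO⁻: pKₐ(CF₃COOH) ≈ 0.2
(CH₃)₃C–OC(O)C₆H₄NO₂ loses p-O₂N–C₆H₄–COO⁻: pKₐ(p-nitrobenzoic acid) ≈ 3.4

(CH₃)₃C–OC(O)C₆H₄NO₂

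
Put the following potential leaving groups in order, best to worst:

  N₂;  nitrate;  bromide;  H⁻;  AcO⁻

The more stable X⁻ (or X) is on its own — i.e. the weaker a base it is — the better a leaving group it makes.
N₂: no meaningful conjugate acid; N₂ departs as an exceptionally stable neutral molecule
bromide: pKₐ(HBr) ≈ -9
nitrate: pKₐ(HNO₃) ≈ -1.3 — resonance-delocalised over three oxygens
AcO⁻: pKₐ(CH₃COOH) ≈ 4.8 — resonance-stabilised but still a weak base
H⁻: pKₐ(H₂) ≈ 36

N₂ > bromide > nitrate > AcO⁻ > H⁻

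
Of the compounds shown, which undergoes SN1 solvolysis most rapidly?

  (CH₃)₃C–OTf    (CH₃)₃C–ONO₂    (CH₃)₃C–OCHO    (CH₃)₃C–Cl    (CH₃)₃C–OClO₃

(CH₃)₃C–OTf

Identical carbon frameworks mean the comparison reduces to leaving-group quality.
Rank by basicity of the departing species: weakest base leaves most easily.
(CH₃)₃C–OTf loses OTf⁻: pKₐ(CF₃SO₃H (triflic acid)) ≈ -14
(CH₃)₃C–OClO₃ loses ClO₄⁻: pKₐ(HClO₄) ≈ -10
(CH₃)₃C–Cl loses Cl⁻: pKₐ(HCl) ≈ -7
(CH₃)₃C–ONO₂ loses NO₃⁻: pKₐ(HNO₃) ≈ -1.3
(CH₃)₃C–OCHO loses HCOO⁻: pKₐ(HCOOH) ≈ 3.8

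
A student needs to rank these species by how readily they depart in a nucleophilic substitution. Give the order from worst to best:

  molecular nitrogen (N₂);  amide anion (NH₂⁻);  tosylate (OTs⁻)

amide anion (NH₂⁻) < tosylate (OTs⁻) < molecular nitrogen (N₂)

molecular nitrogen (N₂): no meaningful conjugate acid; N₂ departs as an exceptionally stable neutral molecule
tosylate (OTs⁻): pKₐ(p-CH₃C₆H₄SO₃H (TsOH)) ≈ -2.8 — resonance-delocalised arenesulfonate
amide anion (NH₂⁻): pKₐ(NH₃) ≈ 38 — extremely strong base; never a leaving group
Reversing gives the worst-to-best order requested.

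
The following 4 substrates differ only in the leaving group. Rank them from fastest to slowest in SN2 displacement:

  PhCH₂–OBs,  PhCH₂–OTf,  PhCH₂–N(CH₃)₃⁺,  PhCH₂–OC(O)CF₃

With the same alkyl group throughout, only the leaving group differentiates the rates.
The more stable X⁻ (or X) is on its own — i.e. the weaker a base it is — the better a leaving group it makes.
PhCH₂–OTf loses OTf⁻: pKₐ(CF₃SO₃H (triflic acid)) ≈ -14
PhCH₂–OBs loses OBs⁻: pKₐ(p-BrC₆H₄SO₃H) ≈ -2.8
PhCH₂–OC(O)CF₃ loses CF₃COO⁻: pKₐ(CF₃COOH) ≈ 0.2
PhCH₂–N(CH₃)₃⁺ loses NR'₃: pKₐ(R'₃NH⁺) ≈ 10.7

PhCH₂–OTf > PhCH₂–OBs > PhCH₂–OC(O)CF₃ > PhCH₂–N(CH₃)₃⁺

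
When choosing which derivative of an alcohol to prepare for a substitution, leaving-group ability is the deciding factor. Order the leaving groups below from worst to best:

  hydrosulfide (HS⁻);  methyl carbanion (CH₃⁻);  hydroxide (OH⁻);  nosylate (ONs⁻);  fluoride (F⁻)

methyl carbanion (CH₃⁻) < hydroxide (OH⁻) < hydrosulfide (HS⁻) < fluoride (F⁻) < nosylate (ONs⁻)

Leaving-group ability tracks the stability of the departed species; conjugate-acid pKₐ is the usual yardstick (lower pKₐ → better LG).
nosylate (ONs⁻): pKₐ(p-O₂NC₆H₄SO₃H) ≈ -3.5
fluoride (F⁻): pKₐ(HF) ≈ 3.2
hydrosulfide (HS⁻): pKₐ(H₂S) ≈ 7
hydroxide (OH⁻): pKₐ(H₂O) ≈ 15.7
methyl carbanion (CH₃⁻): pKₐ(CH₄) ≈ 48
Listed from poorest to best leaving group as asked.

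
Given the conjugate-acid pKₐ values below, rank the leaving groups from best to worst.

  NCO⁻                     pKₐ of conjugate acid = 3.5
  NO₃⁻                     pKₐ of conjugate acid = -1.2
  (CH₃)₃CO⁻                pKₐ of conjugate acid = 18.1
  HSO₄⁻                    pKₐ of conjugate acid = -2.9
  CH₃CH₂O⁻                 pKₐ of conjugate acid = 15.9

Lower conjugate-acid pKₐ ⇒ weaker base ⇒ better leaving group.
Sorting by the given values: HSO₄⁻ (-2.9), NO₃⁻ (-1.2), NCO⁻ (3.5), CH₃CH₂O⁻ (15.9), (CH₃)₃CO⁻ (18.1).

HSO₄⁻ > NO₃⁻ > NCO⁻ > CH₃CH₂O⁻ > (CH₃)₃CO⁻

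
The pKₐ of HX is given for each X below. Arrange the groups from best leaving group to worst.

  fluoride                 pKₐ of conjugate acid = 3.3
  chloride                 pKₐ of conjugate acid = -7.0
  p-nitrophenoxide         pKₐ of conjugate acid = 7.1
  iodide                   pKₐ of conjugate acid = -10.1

iodide > chloride > fluoride > p-nitrophenoxide

Lower conjugate-acid pKₐ ⇒ weaker base ⇒ better leaving group.
Sorting by the given values: iodide (-10.1), chloride (-7.0), fluoride (3.3), p-nitrophenoxide (7.1).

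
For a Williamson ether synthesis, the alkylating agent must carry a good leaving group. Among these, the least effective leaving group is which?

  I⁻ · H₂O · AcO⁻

AcO⁻

A good leaving group is a weak base: the lower the pKₐ of its conjugate acid, the more readily it departs.
I⁻: pKₐ(HI) ≈ -10
H₂O: pKₐ(H₃O⁺) ≈ -1.7
AcO⁻: pKₐ(CH₃COOH) ≈ 4.8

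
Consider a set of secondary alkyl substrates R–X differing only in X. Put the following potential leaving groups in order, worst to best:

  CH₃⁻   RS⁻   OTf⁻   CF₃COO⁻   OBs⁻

The more stable X⁻ (or X) is on its own — i.e. the weaker a base it is — the better a leaving group it makes.
OTf⁻: pKₐ(CF₃SO₃H (triflic acid)) ≈ -14
OBs⁻: pKₐ(p-BrC₆H₄SO₃H) ≈ -2.8
CF₃COO⁻: pKₐ(CF₃COOH) ≈ 0.2
RS⁻: pKₐ(RSH (a thiol)) ≈ 10.5
CH₃⁻: pKₐ(CH₄) ≈ 48
Reversing gives the worst-to-best order requested.

CH₃⁻ < RS⁻ < CF₃COO⁻ < OBs⁻ < OTf⁻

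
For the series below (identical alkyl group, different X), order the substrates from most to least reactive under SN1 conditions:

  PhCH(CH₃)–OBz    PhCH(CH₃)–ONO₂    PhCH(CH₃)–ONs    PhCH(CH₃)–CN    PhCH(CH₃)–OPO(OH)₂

PhCH(CH₃)–ONs > PhCH(CH₃)–ONO₂ > PhCH(CH₃)–OPO(OH)₂ > PhCH(CH₃)–OBz > PhCH(CH₃)–CN

With the same alkyl group throughout, only the leaving group differentiates the rates.
Leaving-group ability tracks the stability of the departed species; conjugate-acid pKₐ is the usual yardstick (lower pKₐ → better LG).
PhCH(CH₃)–ONs loses ONs⁻: pKₐ(p-O₂NC₆H₄SO₃H) ≈ -3.5
PhCH(CH₃)–ONO₂ loses NO₃⁻: pKₐ(HNO₃) ≈ -1.3
PhCH(CH₃)–OPO(OH)₂ loses H₂PO₄⁻: pKₐ(H₃PO₄) ≈ 2.1
PhCH(CH₃)–OBz loses PhCOO⁻: pKₐ(C₆H₅COOH) ≈ 4.2
PhCH(CH₃)–CN loses CN⁻: pKₐ(HCN) ≈ 9.2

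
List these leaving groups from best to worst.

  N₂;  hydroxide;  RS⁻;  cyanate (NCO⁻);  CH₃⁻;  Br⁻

N₂ > Br⁻ > cyanate (NCO⁻) > RS⁻ > hydroxide > CH₃⁻

Rank by basicity of the departing species: weakest base leaves most easily.
N₂: no meaningful conjugate acid; N₂ departs as an exceptionally stable neutral molecule
Br⁻: pKₐ(HBr) ≈ -9 — weak base; good leaving group
cyanate (NCO⁻): pKₐ(HOCN) ≈ 3.5
RS⁻: pKₐ(RSH (a thiol)) ≈ 10.5
hydroxide: pKₐ(H₂O) ≈ 15.7 — strong base; essentially never leaves without prior activation
CH₃⁻: pKₐ(CH₄) ≈ 48 — unstabilised carbanion; the worst conceivable leaving group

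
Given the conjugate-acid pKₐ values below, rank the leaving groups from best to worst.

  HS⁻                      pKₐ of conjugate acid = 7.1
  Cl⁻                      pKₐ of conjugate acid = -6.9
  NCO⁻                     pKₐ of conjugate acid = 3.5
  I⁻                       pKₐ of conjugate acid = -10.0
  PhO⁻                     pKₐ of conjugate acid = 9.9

I⁻ > Cl⁻ > NCO⁻ > HS⁻ > PhO⁻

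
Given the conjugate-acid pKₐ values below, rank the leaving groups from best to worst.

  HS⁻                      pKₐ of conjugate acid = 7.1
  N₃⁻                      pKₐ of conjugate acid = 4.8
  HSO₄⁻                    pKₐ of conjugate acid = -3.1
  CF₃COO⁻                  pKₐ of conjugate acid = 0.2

Lower conjugate-acid pKₐ ⇒ weaker base ⇒ better leaving group.
Sorting by the given values: HSO₄⁻ (-3.1), CF₃COO⁻ (0.2), N₃⁻ (4.8), HS⁻ (7.1).

HSO₄⁻ > CF₃COO⁻ > N₃⁻ > HS⁻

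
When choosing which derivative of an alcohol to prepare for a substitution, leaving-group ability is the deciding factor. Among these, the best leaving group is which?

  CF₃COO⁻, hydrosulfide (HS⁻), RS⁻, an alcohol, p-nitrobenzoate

Leaving-group ability tracks the stability of the departed species; conjugate-acid pKₐ is the usual yardstick (lower pKₐ → better LG).
an alcohol: pKₐ(R'OH₂⁺) ≈ -2.4
CF₃COO⁻: pKₐ(CF₃COOH) ≈ 0.2
p-nitrobenzoate: pKₐ(p-nitrobenzoic acid) ≈ 3.4
hydrosulfide (HS⁻): pKₐ(H₂S) ≈ 7
RS⁻: pKₐ(RSH (a thiol)) ≈ 10.5

an alcohol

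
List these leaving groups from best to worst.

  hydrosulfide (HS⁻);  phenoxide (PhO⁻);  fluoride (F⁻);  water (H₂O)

Rank by basicity of the departing species: weakest base leaves most easily.
water (H₂O): pKₐ(H₃O⁺) ≈ -1.7
fluoride (F⁻): pKₐ(HF) ≈ 3.2
hydrosulfide (HS⁻): pKₐ(H₂S) ≈ 7
phenoxide (PhO⁻): pKₐ(C₆H₅OH (phenol)) ≈ 10 — resonance into the ring helps, but still a poor LG

water (H₂O) > fluoride (F⁻) > hydrosulfide (HS⁻) > phenoxide (PhO⁻)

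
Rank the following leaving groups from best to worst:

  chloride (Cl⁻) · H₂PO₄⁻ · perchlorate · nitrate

A good leaving group is a weak base: the lower the pKₐ of its conjugate acid, the more readily it departs.
perchlorate: pKₐ(HClO₄) ≈ -10
chloride (Cl⁻): pKₐ(HCl) ≈ -7
nitrate: pKₐ(HNO₃) ≈ -1.3 — resonance-delocalised over three oxygens
H₂PO₄⁻: pKₐ(H₃PO₄) ≈ 2.1 — moderate base; biological leaving group after further activation

perchlorate > chloride (Cl⁻) > nitrate > H₂PO₄⁻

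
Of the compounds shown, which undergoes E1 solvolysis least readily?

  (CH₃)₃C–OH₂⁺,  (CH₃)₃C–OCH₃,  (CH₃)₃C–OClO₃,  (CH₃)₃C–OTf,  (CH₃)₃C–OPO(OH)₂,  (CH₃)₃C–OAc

With the same alkyl group throughout, only the leaving group differentiates the rates.
Leaving-group ability tracks the stability of the departed species; conjugate-acid pKₐ is the usual yardstick (lower pKₐ → better LG).
(CH₃)₃C–OTf loses OTf⁻: pKₐ(CF₃SO₃H (triflic acid)) ≈ -14
(CH₃)₃C–OClO₃ loses ClO₄⁻: pKₐ(HClO₄) ≈ -10
(CH₃)₃C–OH₂⁺ loses H₂O: pKₐ(H₃O⁺) ≈ -1.7
(CH₃)₃C–OPO(OH)₂ loses H₂PO₄⁻: pKₐ(H₃PO₄) ≈ 2.1
(CH₃)₃C–OAc loses AcO⁻: pKₐ(CH₃COOH) ≈ 4.8
(CH₃)₃C–OCH₃ loses CH₃O⁻: pKₐ(CH₃OH) ≈ 15.5

(CH₃)₃C–OCH₃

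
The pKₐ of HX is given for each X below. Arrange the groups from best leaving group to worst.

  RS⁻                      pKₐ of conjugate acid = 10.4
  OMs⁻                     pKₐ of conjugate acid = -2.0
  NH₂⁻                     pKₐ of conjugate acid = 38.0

Lower conjugate-acid pKₐ ⇒ weaker base ⇒ better leaving group.
Sorting by the given values: OMs⁻ (-2.0), RS⁻ (10.4), NH₂⁻ (38.0).

OMs⁻ > RS⁻ > NH₂⁻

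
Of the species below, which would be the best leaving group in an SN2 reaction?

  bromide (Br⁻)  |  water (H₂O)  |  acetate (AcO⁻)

bromide (Br⁻)

Leaving-group ability tracks the stability of the departed species; conjugate-acid pKₐ is the usual yardstick (lower pKₐ → better LG).
bromide (Br⁻): pKₐ(HBr) ≈ -9
water (H₂O): pKₐ(H₃O⁺) ≈ -1.7
acetate (AcO⁻): pKₐ(CH₃COOH) ≈ 4.8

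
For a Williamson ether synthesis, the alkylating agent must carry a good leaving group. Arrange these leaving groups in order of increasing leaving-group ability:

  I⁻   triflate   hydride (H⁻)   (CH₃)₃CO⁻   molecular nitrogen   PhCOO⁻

A good leaving group is a weak base: the lower the pKₐ of its conjugate acid, the more readily it departs.
molecular nitrogen: no meaningful conjugate acid; N₂ departs as an exceptionally stable neutral molecule
triflate: pKₐ(CF₃SO₃H (triflic acid)) ≈ -14 — charge spread over three oxygens and a CF₃ group; the premier leaving group in synthesis
I⁻: pKₐ(HI) ≈ -10
PhCOO⁻: pKₐ(C₆H₅COOH) ≈ 4.2
(CH₃)₃CO⁻: pKₐ(t-BuOH) ≈ 18 — bulky, strongly basic alkoxide
hydride (H⁻): pKₐ(H₂) ≈ 36 — extremely strong base; leaves only in special hydride-transfer contexts
Reversing gives the worst-to-best order requested.

hydride (H⁻) < (CH₃)₃CO⁻ < PhCOO⁻ < I⁻ < triflate < molecular nitrogen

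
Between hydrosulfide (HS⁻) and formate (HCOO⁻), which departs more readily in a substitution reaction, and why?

formate (HCOO⁻) is the better leaving group.
pKₐ(HCOOH) ≈ 3.8 versus pKₐ(H₂S) ≈ 7: formate (HCOO⁻) is the much weaker base.
Resonance-stabilised carboxylate.

formate (HCOO⁻)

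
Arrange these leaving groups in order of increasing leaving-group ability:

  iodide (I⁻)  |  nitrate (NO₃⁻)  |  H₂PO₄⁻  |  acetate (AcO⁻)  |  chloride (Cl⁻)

acetate (AcO⁻) < H₂PO₄⁻ < nitrate (NO₃⁻) < chloride (Cl⁻) < iodide (I⁻)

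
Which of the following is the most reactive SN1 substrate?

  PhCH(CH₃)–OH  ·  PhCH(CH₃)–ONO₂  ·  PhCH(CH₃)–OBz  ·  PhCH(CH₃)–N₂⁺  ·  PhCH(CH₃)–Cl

With the same alkyl group throughout, only the leaving group differentiates the rates.
The more stable X⁻ (or X) is on its own — i.e. the weaker a base it is — the better a leaving group it makes.
PhCH(CH₃)–N₂⁺ loses N₂: no meaningful conjugate acid; N₂ departs as an exceptionally stable neutral molecule
PhCH(CH₃)–Cl loses Cl⁻: pKₐ(HCl) ≈ -7
PhCH(CH₃)–ONO₂ loses NO₃⁻: pKₐ(HNO₃) ≈ -1.3
PhCH(CH₃)–OBz loses PhCOO⁻: pKₐ(C₆H₅COOH) ≈ 4.2
PhCH(CH₃)–OH loses OH⁻: pKₐ(H₂O) ≈ 15.7

PhCH(CH₃)–N₂⁺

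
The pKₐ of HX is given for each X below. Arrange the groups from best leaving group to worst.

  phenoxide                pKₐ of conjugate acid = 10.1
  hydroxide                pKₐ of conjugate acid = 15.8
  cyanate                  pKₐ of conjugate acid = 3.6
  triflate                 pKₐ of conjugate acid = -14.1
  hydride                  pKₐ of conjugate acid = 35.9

Lower conjugate-acid pKₐ ⇒ weaker base ⇒ better leaving group.
Sorting by the given values: triflate (-14.1), cyanate (3.6), phenoxide (10.1), hydroxide (15.8), hydride (35.9).

triflate > cyanate > phenoxide > hydroxide > hydride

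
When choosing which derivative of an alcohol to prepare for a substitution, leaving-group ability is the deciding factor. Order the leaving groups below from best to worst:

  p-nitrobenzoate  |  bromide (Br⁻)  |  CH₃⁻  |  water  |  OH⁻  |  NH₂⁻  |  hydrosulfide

bromide (Br⁻) > water > p-nitrobenzoate > hydrosulfide > OH⁻ > NH₂⁻ > CH₃⁻

bromide (Br⁻): pKₐ(HBr) ≈ -9
water: pKₐ(H₃O⁺) ≈ -1.7
p-nitrobenzoate: pKₐ(p-nitrobenzoic acid) ≈ 3.4
hydrosulfide: pKₐ(H₂S) ≈ 7
OH⁻: pKₐ(H₂O) ≈ 15.7
NH₂⁻: pKₐ(NH₃) ≈ 38
CH₃⁻: pKₐ(CH₄) ≈ 48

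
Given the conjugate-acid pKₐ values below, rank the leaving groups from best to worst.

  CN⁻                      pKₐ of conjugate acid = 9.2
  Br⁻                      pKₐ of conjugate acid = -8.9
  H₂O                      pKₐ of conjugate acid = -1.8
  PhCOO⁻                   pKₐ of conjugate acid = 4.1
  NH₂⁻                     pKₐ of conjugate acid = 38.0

Br⁻ > H₂O > PhCOO⁻ > CN⁻ > NH₂⁻

Lower conjugate-acid pKₐ ⇒ weaker base ⇒ better leaving group.
Sorting by the given values: Br⁻ (-8.9), H₂O (-1.8), PhCOO⁻ (4.1), CN⁻ (9.2), NH₂⁻ (38.0).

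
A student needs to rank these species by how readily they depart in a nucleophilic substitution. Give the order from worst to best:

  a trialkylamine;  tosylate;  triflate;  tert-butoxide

A good leaving group is a weak base: the lower the pKₐ of its conjugate acid, the more readily it departs.
triflate: pKₐ(CF₃SO₃H (triflic acid)) ≈ -14 — charge spread over three oxygens and a CF₃ group; the premier leaving group in synthesis
tosylate: pKₐ(p-CH₃C₆H₄SO₃H (TsOH)) ≈ -2.8 — resonance-delocalised arenesulfonate
a trialkylamine: pKₐ(R'₃NH⁺) ≈ 10.7 — neutral but still a fairly strong base; Hofmann-elimination LG
tert-butoxide: pKₐ(t-BuOH) ≈ 18 — bulky, strongly basic alkoxide
Listed from poorest to best leaving group as asked.

tert-butoxide < a trialkylamine < tosylate < triflate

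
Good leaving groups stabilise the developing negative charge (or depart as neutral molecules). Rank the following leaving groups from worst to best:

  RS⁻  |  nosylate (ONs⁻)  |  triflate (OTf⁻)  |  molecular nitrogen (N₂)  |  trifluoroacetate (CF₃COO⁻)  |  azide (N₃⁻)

RS⁻ < azide (N₃⁻) < trifluoroacetate (CF₃COO⁻) < nosylate (ONs⁻) < triflate (OTf⁻) < molecular nitrogen (N₂)

molecular nitrogen (N₂): no meaningful conjugate acid; N₂ departs as an exceptionally stable neutral molecule
triflate (OTf⁻): pKₐ(CF₃SO₃H (triflic acid)) ≈ -14 — charge spread over three oxygens and a CF₃ group; the premier leaving group in synthesis
nosylate (ONs⁻): pKₐ(p-O₂NC₆H₄SO₃H) ≈ -3.5 — p-nitro group further stabilises the sulfonate
trifluoroacetate (CF₃COO⁻): pKₐ(CF₃COOH) ≈ 0.2 — strongly electron-withdrawing CF₃ stabilises the carboxylate
azide (N₃⁻): pKₐ(HN₃) ≈ 4.7 — linear, resonance-stabilised
RS⁻: pKₐ(RSH (a thiol)) ≈ 10.5 — moderately basic; rarely leaves without activation
Listed from poorest to best leaving group as asked.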